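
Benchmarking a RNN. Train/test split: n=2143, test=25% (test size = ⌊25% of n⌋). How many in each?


Test = ⌊2143·25/100⌋ = 535
Train = 2143 - 535 = 1608

Train: 1608, Test: 535


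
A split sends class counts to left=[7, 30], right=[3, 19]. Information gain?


Parent = [10, 49], H_parent = 0.6565
H_left = 0.6998 (n=37), H_right = 0.5746 (n=22)
H_children = (37/59)·0.6998 + (22/59)·0.5746 = 0.6531
IG = 0.6565 - 0.6531 = 0.0034

0.0034


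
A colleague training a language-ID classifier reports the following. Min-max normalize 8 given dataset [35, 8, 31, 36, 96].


min=8, max=96
(8-8)/(96-8) = 0/88 = 0.0

0.0


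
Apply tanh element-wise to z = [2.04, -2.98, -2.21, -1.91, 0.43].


tanh(2.04) = 0.9667
tanh(-2.98) = -0.9949
tanh(-2.21) = -0.9762
tanh(-1.91) = -0.9571
tanh(0.43) = 0.4053
result = [0.9667, -0.9949, -0.9762, -0.9571, 0.4053]

[0.9667, -0.9949, -0.9762, -0.9571, 0.4053]


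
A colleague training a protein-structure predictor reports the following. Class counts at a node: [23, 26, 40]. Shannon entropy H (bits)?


Probabilities: [23/89, 26/89, 40/89] ≈ [0.2584, 0.2921, 0.4494]
H = -((23/89)·log₂(23/89) + (26/89)·log₂(26/89) + (40/89)·log₂(40/89))
  = 1.5417 bits

1.5417 bits


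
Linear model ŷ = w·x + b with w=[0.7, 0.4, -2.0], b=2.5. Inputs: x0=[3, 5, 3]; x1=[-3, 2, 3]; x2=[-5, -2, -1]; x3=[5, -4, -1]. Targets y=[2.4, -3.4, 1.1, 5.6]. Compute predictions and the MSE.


ŷ0 = (0.7)·(3) + (0.4)·(5) + (-2.0)·(3) + 2.5 = 0.6
ŷ1 = (0.7)·(-3) + (0.4)·(2) + (-2.0)·(3) + 2.5 = -4.8
ŷ2 = (0.7)·(-5) + (0.4)·(-2) + (-2.0)·(-1) + 2.5 = 0.2
ŷ3 = (0.7)·(5) + (0.4)·(-4) + (-2.0)·(-1) + 2.5 = 6.4
errors² = [3.24, 1.96, 0.81, 0.64]
MSE = 6.6500/4 = 1.6625

1.6625


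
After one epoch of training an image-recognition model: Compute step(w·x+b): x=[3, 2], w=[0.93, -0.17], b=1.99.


z = (3)·(0.93) + (2)·(-0.17) + 1.99
  = 4.44
step(z) = 1 (z≥0)

1


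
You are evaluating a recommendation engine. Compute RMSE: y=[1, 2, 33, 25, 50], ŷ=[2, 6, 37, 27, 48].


MSE = 41/5 = 8.2
RMSE = √(41/5) = 2.8636

2.8636


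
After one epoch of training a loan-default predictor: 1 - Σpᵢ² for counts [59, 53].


Probabilities: [59/112, 53/112] ≈ [0.5268, 0.4732]
Σpᵢ² = (3481 + 2809)/112² = 6290/12544
Gini = 1 - Σpᵢ² = 1 - 6290/12544 = 0.4986

0.4986


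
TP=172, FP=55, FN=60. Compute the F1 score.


Precision = 172/227 = 0.7577
Recall = 172/232 = 0.7414
F1 = 2·P·R/(P+R) = 2·TP/(2·TP+FP+FN) = 344/(344+55+60) = 344/459 = 0.7495

0.7495


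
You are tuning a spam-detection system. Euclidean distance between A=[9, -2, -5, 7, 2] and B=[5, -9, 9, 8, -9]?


d = √((9-5)² + (-2+ 9)² + (-5-9)² + (7-8)² + (2+ 9)²)
  = √(16 + 49 + 196 + 1 + 121)
  = √383 = 19.5704

19.5704


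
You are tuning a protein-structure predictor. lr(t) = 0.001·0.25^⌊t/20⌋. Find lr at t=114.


n_drops = ⌊114/20⌋ = 5
lr = 0.001·0.25^5 = 0.001·0.0009765625 = 0.0000009765625

0.0000009765625


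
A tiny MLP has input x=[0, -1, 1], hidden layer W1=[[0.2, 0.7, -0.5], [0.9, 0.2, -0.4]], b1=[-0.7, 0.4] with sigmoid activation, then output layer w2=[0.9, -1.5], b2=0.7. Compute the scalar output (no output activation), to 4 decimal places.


z1[0] = (0.2)·(0) + (0.7)·(-1) + (-0.5)·(1) - 0.7 = -1.9
z1[1] = (0.9)·(0) + (0.2)·(-1) + (-0.4)·(1) + 0.4 = -0.2
h = sigmoid(z1) = [0.1301, 0.4502]
output = (0.9)·(0.1301) + (-1.5)·(0.4502) + 0.7 = 0.1418

0.1418


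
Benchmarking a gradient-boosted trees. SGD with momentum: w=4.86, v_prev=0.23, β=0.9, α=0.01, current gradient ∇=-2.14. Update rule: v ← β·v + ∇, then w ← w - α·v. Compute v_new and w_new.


v_new = 0.9·0.23 - 2.14 = 0.207 - 2.14 = -1.933
w_new = 4.86 - 0.01·-1.933 = 4.86 + 0.01933 = 4.87933

v_new=-1.933, w_new=4.87933


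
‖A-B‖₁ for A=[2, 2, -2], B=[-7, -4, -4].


d = |2+ 7| + |2+ 4| + |-2+ 4|
  = 9 + 6 + 2
  = 17

17


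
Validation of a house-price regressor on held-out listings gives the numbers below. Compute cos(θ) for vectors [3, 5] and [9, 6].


A·B = 3·9 + 5·6 = 57
‖A‖ = √34 = 5.831, ‖B‖ = √117 = 10.8167
cos = 57/(√34·√117) = 57/√3978 = 0.9037

0.9037


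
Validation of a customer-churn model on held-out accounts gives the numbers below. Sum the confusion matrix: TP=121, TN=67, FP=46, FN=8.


Total = TP + TN + FP + FN
= 121 + 67 + 46 + 8
= 242
(Predicted positive: 167, predicted negative: 75)

242


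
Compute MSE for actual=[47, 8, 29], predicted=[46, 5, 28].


Squared errors: (47-46)²=1, (8-5)²=9, (29-28)²=1
Sum = 11
MSE = 11/3 = 11/3

11/3


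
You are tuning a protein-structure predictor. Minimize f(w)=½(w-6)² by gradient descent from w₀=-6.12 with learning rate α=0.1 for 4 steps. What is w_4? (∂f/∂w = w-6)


step 1: grad = -6.12-6 = -12.12; w = -6.12 - 0.1·(-12.12) = -4.908
step 2: grad = -4.908-6 = -10.908; w = -4.908 - 0.1·(-10.908) = -3.8172
step 3: grad = -3.8172-6 = -9.8172; w = -3.8172 - 0.1·(-9.8172) = -2.83548
step 4: grad = -2.83548-6 = -8.83548; w = -2.83548 - 0.1·(-8.83548) = -1.951932

-1.951932


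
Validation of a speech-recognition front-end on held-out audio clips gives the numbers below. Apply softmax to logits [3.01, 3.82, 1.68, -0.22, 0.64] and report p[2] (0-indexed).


Exponentials: e^3.01=20.2874, e^3.82=45.6042, e^1.68=5.3656, e^-0.22=0.8025, e^0.64=1.8965
Sum = 73.9562
Softmax = [0.2743, 0.6166, 0.0726, 0.0109, 0.0256]
p[2] = 5.3656/73.9562 = 0.0726

0.0726


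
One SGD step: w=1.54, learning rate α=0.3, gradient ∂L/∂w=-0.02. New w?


w_new = w - α·∇
= 1.54 - 0.3·-0.02
= 1.54 + 0.006
= 1.546

1.546


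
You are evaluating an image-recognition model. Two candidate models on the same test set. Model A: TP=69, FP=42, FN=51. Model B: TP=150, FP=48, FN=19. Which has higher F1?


Model A: P=69/111=0.6216, R=69/120=0.575, F1=2PR/(P+R)=2TP/(2TP+FP+FN)=138/231=0.5974
Model B: P=150/198=0.7576, R=150/169=0.8876, F1=2PR/(P+R)=2TP/(2TP+FP+FN)=300/367=0.8174
0.5974 < 0.8174 → Model B

Model B


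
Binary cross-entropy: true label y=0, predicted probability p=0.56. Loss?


BCE = -[y·ln(p) + (1-y)·ln(1-p)]
= -0 - 1·ln(1-0.56)
= -ln(0.44) = 0.821

0.821


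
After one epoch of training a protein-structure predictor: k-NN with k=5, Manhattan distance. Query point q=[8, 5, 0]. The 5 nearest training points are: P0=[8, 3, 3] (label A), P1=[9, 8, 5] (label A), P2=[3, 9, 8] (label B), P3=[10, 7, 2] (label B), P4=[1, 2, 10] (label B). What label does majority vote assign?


d(q,P0) = 5  (label A)
d(q,P1) = 9  (label A)
d(q,P2) = 17  (label B)
d(q,P3) = 6  (label B)
d(q,P4) = 20  (label B)
Votes: A=2, B=3
Majority → B

B


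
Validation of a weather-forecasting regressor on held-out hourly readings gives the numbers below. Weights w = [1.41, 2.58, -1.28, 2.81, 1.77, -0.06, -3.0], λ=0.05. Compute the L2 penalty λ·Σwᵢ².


‖w‖₂² = (1.41)² + (2.58)² + (-1.28)² + (2.81)² + (1.77)² + (-0.06)² + (-3.0)²
     = 1.9881 + 6.6564 + 1.6384 + 7.8961 + 3.1329 + 0.0036 + 9
     = 30.3155
λ·‖w‖₂² = 0.05·30.3155 = 1.515775

1.515775


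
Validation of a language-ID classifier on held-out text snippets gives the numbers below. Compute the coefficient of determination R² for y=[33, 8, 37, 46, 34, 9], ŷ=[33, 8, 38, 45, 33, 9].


ȳ = 27.8333
SS_res = Σ(y-ŷ)² = 3
SS_tot = Σ(y-ȳ)² = 1226.83
R² = 1 - SS_res/SS_tot = 1 - 0.0024 = 0.9976

0.9976


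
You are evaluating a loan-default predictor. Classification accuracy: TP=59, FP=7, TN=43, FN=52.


Accuracy = (TP+TN)/(TP+TN+FP+FN)
= (59+43)/(161)
= 102/161 = 63.35%

63.35%


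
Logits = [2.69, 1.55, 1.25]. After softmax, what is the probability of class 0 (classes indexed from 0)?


Exponentials: e^2.69=14.7317, e^1.55=4.7115, e^1.25=3.4903
Sum = 22.9335
Softmax = [0.6424, 0.2054, 0.1522]
p[0] = 14.7317/22.9335 = 0.6424

0.6424


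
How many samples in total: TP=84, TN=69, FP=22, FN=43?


Total = TP + TN + FP + FN
= 84 + 69 + 22 + 43
= 218
(Predicted positive: 106, predicted negative: 112)

218


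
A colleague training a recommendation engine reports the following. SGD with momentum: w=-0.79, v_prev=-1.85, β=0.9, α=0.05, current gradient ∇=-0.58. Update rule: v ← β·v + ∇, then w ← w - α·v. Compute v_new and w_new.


v_new = 0.9·-1.85 - 0.58 = -1.665 - 0.58 = -2.245
w_new = -0.79 - 0.05·-2.245 = -0.79 + 0.11225 = -0.67775

v_new=-2.245, w_new=-0.67775


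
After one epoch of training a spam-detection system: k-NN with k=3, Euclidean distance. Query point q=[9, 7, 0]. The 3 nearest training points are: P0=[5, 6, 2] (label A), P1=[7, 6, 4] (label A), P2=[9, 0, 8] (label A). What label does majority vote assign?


d(q,P0) = 4.5826  (label A)
d(q,P1) = 4.5826  (label A)
d(q,P2) = 10.6301  (label A)
Votes: A=3, B=0
Majority → A

A


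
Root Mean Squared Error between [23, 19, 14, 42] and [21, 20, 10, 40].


MSE = 25/4 = 6.25
RMSE = √(25/4) = 2.5

2.5


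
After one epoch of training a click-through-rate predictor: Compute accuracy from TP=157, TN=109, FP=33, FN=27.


Accuracy = (TP+TN)/(TP+TN+FP+FN)
= (157+109)/(326)
= 266/326 = 81.6%

81.6%


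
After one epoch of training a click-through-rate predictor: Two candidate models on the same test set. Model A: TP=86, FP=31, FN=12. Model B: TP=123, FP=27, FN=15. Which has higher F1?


Model A: P=86/117=0.735, R=86/98=0.8776, F1=2PR/(P+R)=2TP/(2TP+FP+FN)=172/215=0.8
Model B: P=123/150=0.82, R=123/138=0.8913, F1=2PR/(P+R)=2TP/(2TP+FP+FN)=246/288=0.8542
0.8 < 0.8542 → Model B

Model B


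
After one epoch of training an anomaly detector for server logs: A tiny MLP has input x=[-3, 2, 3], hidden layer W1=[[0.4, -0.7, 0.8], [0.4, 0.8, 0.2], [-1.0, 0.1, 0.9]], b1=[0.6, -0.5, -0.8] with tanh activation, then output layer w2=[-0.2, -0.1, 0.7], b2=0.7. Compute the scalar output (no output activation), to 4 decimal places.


z1[0] = (0.4)·(-3) + (-0.7)·(2) + (0.8)·(3) + 0.6 = 0.4
z1[1] = (0.4)·(-3) + (0.8)·(2) + (0.2)·(3) - 0.5 = 0.5
z1[2] = (-1.0)·(-3) + (0.1)·(2) + (0.9)·(3) - 0.8 = 5.1
h = tanh(z1) = [0.3799, 0.4621, 0.9999]
output = (-0.2)·(0.3799) + (-0.1)·(0.4621) + (0.7)·(0.9999) + 0.7 = 1.2777

1.2777


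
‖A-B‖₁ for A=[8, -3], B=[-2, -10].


d = |8+ 2| + |-3+ 10|
  = 10 + 7
  = 17

17


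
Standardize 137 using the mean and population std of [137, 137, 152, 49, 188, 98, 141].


μ = 128.8571, σ = 40.7831
z = (137 - 128.8571)/40.7831 = 0.1997

0.1997


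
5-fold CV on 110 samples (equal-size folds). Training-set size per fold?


Fold size = 110/5 = 22
Training per fold = 110 - 22 = 88

88


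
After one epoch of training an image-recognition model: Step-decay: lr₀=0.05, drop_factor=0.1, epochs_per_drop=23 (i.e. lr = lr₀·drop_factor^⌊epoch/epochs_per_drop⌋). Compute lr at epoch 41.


n_drops = ⌊41/23⌋ = 1
lr = 0.05·0.1^1 = 0.05·0.1 = 0.005

0.005


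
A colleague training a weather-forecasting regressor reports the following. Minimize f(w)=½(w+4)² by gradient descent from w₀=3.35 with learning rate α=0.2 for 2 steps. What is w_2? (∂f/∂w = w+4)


step 1: grad = 3.35+4 = 7.35; w = 3.35 - 0.2·(7.35) = 1.88
step 2: grad = 1.88+4 = 5.88; w = 1.88 - 0.2·(5.88) = 0.704

0.704


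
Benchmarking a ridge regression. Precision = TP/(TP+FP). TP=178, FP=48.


Precision = TP/(TP+FP)
= 178/(178+48)
= 178/226 = 78.76%

78.76%


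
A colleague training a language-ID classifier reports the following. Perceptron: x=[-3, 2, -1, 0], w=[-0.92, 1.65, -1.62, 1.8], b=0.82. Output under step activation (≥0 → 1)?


z = (-3)·(-0.92) + (2)·(1.65) + (-1)·(-1.62) + (0)·(1.8) + 0.82
  = 8.5
step(z) = 1 (z≥0)

1


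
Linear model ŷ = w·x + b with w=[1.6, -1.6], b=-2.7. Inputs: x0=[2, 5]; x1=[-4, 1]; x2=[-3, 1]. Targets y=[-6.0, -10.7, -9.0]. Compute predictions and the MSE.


ŷ0 = (1.6)·(2) + (-1.6)·(5) - 2.7 = -7.5
ŷ1 = (1.6)·(-4) + (-1.6)·(1) - 2.7 = -10.7
ŷ2 = (1.6)·(-3) + (-1.6)·(1) - 2.7 = -9.1
errors² = [2.25, 0.0, 0.01]
MSE = 2.2600/3 = 0.7533

0.7533


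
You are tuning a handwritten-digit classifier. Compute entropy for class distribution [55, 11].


Probabilities: [55/66, 11/66] ≈ [0.8333, 0.1667]
H = -((55/66)·log₂(55/66) + (11/66)·log₂(11/66))
  = 0.65 bits

0.65 bits


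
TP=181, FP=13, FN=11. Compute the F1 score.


Precision = 181/194 = 0.933
Recall = 181/192 = 0.9427
F1 = 2·P·R/(P+R) = 2·TP/(2·TP+FP+FN) = 362/(362+13+11) = 362/386 = 0.9378

0.9378


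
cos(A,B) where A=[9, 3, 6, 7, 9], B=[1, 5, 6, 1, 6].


A·B = 9·1 + 3·5 + 6·6 + 7·1 + 9·6 = 121
‖A‖ = √256 = 16, ‖B‖ = √99 = 9.9499
cos = 121/(√256·√99) = 121/√25344 = 0.7601

0.7601


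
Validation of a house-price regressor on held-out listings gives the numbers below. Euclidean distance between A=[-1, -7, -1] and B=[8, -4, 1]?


d = √((-1-8)² + (-7+ 4)² + (-1-1)²)
  = √(81 + 9 + 4)
  = √94 = 9.6954

9.6954


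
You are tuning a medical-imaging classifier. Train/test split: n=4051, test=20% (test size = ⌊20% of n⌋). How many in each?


Test = ⌊4051·20/100⌋ = 810
Train = 4051 - 810 = 3241

Train: 3241, Test: 810


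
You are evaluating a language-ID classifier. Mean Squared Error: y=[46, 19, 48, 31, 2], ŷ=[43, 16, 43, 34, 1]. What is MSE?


Squared errors: (46-43)²=9, (19-16)²=9, (48-43)²=25, (31-34)²=9, (2-1)²=1
Sum = 53
MSE = 53/5 = 53/5

53/5


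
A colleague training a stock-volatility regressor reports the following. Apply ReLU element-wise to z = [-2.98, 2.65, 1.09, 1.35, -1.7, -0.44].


ReLU(-2.98) = max(0, -2.98) = 0.0
ReLU(2.65) = max(0, 2.65) = 2.65
ReLU(1.09) = max(0, 1.09) = 1.09
ReLU(1.35) = max(0, 1.35) = 1.35
ReLU(-1.7) = max(0, -1.7) = 0.0
ReLU(-0.44) = max(0, -0.44) = 0.0
result = [0.0, 2.65, 1.09, 1.35, 0.0, 0.0]

[0.0, 2.65, 1.09, 1.35, 0.0, 0.0]


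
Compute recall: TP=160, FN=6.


Recall = TP/(TP+FN)
= 160/(160+6)
= 160/166 = 96.39%

96.39%


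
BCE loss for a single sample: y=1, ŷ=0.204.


BCE = -[y·ln(p) + (1-y)·ln(1-p)]
= -1·ln(0.204) - 0
= -ln(0.204) = 1.5896

1.5896


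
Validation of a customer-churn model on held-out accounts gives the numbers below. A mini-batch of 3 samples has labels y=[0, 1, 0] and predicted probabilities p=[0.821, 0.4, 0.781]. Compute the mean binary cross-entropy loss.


L[0] = -ln(1-0.821) = -ln(0.179) = 1.7204
L[1] = -ln(0.4) = 0.9163
L[2] = -ln(1-0.781) = -ln(0.219) = 1.5187
mean = (1.7204 + 0.9163 + 1.5187)/3 = 1.3851

1.3851


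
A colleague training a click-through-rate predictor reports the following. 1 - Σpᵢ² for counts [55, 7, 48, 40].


Probabilities: [55/150, 7/150, 48/150, 40/150] ≈ [0.3667, 0.0467, 0.32, 0.2667]
Σpᵢ² = (3025 + 49 + 2304 + 1600)/150² = 6978/22500
Gini = 1 - Σpᵢ² = 1 - 6978/22500 = 0.6899

0.6899


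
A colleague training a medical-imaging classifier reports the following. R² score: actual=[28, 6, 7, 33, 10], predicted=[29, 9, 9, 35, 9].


ȳ = 16.8
SS_res = Σ(y-ŷ)² = 19
SS_tot = Σ(y-ȳ)² = 646.8
R² = 1 - SS_res/SS_tot = 1 - 0.0294 = 0.9706

0.9706


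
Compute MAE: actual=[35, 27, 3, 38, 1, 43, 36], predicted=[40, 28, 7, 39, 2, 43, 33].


Absolute errors: |35-40|=5, |27-28|=1, |3-7|=4, |38-39|=1, |1-2|=1, |43-43|=0, |36-33|=3
Sum = 15
MAE = 15/7 = 15/7

15/7


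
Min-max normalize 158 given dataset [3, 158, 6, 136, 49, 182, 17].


min=3, max=182
(158-3)/(182-3) = 155/179 = 0.8659

0.8659


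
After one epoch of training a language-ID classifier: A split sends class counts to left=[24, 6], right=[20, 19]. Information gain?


Parent = [44, 25], H_parent = 0.9446
H_left = 0.7219 (n=30), H_right = 0.9995 (n=39)
H_children = (30/69)·0.7219 + (39/69)·0.9995 = 0.8788
IG = 0.9446 - 0.8788 = 0.0658

0.0658


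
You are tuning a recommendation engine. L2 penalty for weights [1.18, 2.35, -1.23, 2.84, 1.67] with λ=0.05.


‖w‖₂² = (1.18)² + (2.35)² + (-1.23)² + (2.84)² + (1.67)²
     = 1.3924 + 5.5225 + 1.5129 + 8.0656 + 2.7889
     = 19.2823
λ·‖w‖₂² = 0.05·19.2823 = 0.964115

0.964115


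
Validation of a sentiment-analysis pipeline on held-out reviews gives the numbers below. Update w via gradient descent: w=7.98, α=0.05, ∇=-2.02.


w_new = w - α·∇
= 7.98 - 0.05·-2.02
= 7.98 + 0.101
= 8.081

8.081


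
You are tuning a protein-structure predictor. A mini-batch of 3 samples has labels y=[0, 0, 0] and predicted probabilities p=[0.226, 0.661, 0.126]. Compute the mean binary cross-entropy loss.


L[0] = -ln(1-0.226) = -ln(0.774) = 0.2562
L[1] = -ln(1-0.661) = -ln(0.339) = 1.0818
L[2] = -ln(1-0.126) = -ln(0.874) = 0.1347
mean = (0.2562 + 1.0818 + 0.1347)/3 = 0.4909

0.4909


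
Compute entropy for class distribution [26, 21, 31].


Probabilities: [26/78, 21/78, 31/78] ≈ [0.3333, 0.2692, 0.3974]
H = -((26/78)·log₂(26/78) + (21/78)·log₂(21/78) + (31/78)·log₂(31/78))
  = 1.5671 bits

1.5671 bits


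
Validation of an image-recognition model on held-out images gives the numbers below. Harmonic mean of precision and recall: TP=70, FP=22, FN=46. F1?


Precision = 70/92 = 0.7609
Recall = 70/116 = 0.6034
F1 = 2·P·R/(P+R) = 2·TP/(2·TP+FP+FN) = 140/(140+22+46) = 140/208 = 0.6731

0.6731


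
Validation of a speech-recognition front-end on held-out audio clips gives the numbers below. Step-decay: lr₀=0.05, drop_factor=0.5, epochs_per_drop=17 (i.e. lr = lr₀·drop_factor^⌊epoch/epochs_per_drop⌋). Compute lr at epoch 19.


n_drops = ⌊19/17⌋ = 1
lr = 0.05·0.5^1 = 0.05·0.5 = 0.025

0.025


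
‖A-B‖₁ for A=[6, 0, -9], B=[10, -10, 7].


d = |6-10| + |0+ 10| + |-9-7|
  = 4 + 10 + 16
  = 30

30


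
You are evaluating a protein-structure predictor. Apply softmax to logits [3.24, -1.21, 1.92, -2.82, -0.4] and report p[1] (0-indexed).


Exponentials: e^3.24=25.5337, e^-1.21=0.2982, e^1.92=6.821, e^-2.82=0.0596, e^-0.4=0.6703
Sum = 33.3828
Softmax = [0.7649, 0.0089, 0.2043, 0.0018, 0.0201]
p[1] = 0.2982/33.3828 = 0.0089

0.0089


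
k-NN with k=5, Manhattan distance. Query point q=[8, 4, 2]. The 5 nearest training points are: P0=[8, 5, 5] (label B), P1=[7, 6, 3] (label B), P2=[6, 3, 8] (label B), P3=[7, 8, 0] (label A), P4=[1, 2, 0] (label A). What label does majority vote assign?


d(q,P0) = 4  (label B)
d(q,P1) = 4  (label B)
d(q,P2) = 9  (label B)
d(q,P3) = 7  (label A)
d(q,P4) = 11  (label A)
Votes: A=2, B=3
Majority → B

B


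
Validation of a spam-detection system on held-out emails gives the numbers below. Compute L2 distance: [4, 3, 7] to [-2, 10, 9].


d = √((4+ 2)² + (3-10)² + (7-9)²)
  = √(36 + 49 + 4)
  = √89 = 9.434

9.434


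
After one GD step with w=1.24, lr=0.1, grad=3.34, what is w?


w_new = w - α·∇
= 1.24 - 0.1·3.34
= 1.24 - 0.334
= 0.906

0.906


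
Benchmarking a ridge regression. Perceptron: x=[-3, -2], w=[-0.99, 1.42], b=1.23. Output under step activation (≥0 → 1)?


z = (-3)·(-0.99) + (-2)·(1.42) + 1.23
  = 1.36
step(z) = 1 (z≥0)

1


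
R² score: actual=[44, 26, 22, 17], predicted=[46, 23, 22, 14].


ȳ = 27.25
SS_res = Σ(y-ŷ)² = 22
SS_tot = Σ(y-ȳ)² = 414.75
R² = 1 - SS_res/SS_tot = 1 - 0.053 = 0.947

0.947


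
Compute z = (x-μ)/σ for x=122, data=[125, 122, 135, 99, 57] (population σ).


μ = 107.6, σ = 27.9113
z = (122 - 107.6)/27.9113 = 0.5159

0.5159


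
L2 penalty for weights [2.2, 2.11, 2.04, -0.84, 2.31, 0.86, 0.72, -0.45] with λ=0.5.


‖w‖₂² = (2.2)² + (2.11)² + (2.04)² + (-0.84)² + (2.31)² + (0.86)² + (0.72)² + (-0.45)²
     = 4.84 + 4.4521 + 4.1616 + 0.7056 + 5.3361 + 0.7396 + 0.5184 + 0.2025
     = 20.9559
λ·‖w‖₂² = 0.5·20.9559 = 10.47795

10.47795


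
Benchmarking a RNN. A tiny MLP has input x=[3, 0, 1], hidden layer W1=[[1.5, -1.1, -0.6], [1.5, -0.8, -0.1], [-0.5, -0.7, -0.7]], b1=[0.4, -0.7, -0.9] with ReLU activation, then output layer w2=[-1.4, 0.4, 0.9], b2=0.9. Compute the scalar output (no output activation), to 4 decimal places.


z1[0] = (1.5)·(3) + (-1.1)·(0) + (-0.6)·(1) + 0.4 = 4.3
z1[1] = (1.5)·(3) + (-0.8)·(0) + (-0.1)·(1) - 0.7 = 3.7
z1[2] = (-0.5)·(3) + (-0.7)·(0) + (-0.7)·(1) - 0.9 = -3.1
h = ReLU(z1) = [4.3, 3.7, 0.0]
output = (-1.4)·(4.3) + (0.4)·(3.7) + (0.9)·(0.0) + 0.9 = -3.64

-3.64


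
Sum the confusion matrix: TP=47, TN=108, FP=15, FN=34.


Total = TP + TN + FP + FN
= 47 + 108 + 15 + 34
= 204
(Predicted positive: 62, predicted negative: 142)

204


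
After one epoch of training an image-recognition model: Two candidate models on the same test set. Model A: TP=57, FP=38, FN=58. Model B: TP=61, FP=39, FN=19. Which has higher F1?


Model A: P=57/95=0.6, R=57/115=0.4957, F1=2PR/(P+R)=2TP/(2TP+FP+FN)=114/210=0.5429
Model B: P=61/100=0.61, R=61/80=0.7625, F1=2PR/(P+R)=2TP/(2TP+FP+FN)=122/180=0.6778
0.5429 < 0.6778 → Model B

Model B


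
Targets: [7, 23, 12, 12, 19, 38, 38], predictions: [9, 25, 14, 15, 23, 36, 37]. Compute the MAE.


Absolute errors: |7-9|=2, |23-25|=2, |12-14|=2, |12-15|=3, |19-23|=4, |38-36|=2, |38-37|=1
Sum = 16
MAE = 16/7 = 16/7

16/7


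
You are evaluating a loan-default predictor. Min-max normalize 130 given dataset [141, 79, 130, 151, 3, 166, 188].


min=3, max=188
(130-3)/(188-3) = 127/185 = 0.6865

0.6865


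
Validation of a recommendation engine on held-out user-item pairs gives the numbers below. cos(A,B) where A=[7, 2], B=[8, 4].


A·B = 7·8 + 2·4 = 64
‖A‖ = √53 = 7.2801, ‖B‖ = √80 = 8.9443
cos = 64/(√53·√80) = 64/√4240 = 0.9829

0.9829


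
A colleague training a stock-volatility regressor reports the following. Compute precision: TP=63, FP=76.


Precision = TP/(TP+FP)
= 63/(63+76)
= 63/139 = 45.32%

45.32%


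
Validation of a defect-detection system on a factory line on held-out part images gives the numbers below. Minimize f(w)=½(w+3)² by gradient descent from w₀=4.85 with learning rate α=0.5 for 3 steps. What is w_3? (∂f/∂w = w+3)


step 1: grad = 4.85+3 = 7.85; w = 4.85 - 0.5·(7.85) = 0.925
step 2: grad = 0.925+3 = 3.925; w = 0.925 - 0.5·(3.925) = -1.0375
step 3: grad = -1.0375+3 = 1.9625; w = -1.0375 - 0.5·(1.9625) = -2.01875

-2.01875


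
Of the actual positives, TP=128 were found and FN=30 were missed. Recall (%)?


Recall = TP/(TP+FN)
= 128/(128+30)
= 128/158 = 81.01%

81.01%


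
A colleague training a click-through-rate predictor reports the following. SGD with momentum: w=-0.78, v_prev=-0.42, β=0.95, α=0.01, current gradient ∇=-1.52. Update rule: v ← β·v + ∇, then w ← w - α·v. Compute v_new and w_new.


v_new = 0.95·-0.42 - 1.52 = -0.399 - 1.52 = -1.919
w_new = -0.78 - 0.01·-1.919 = -0.78 + 0.01919 = -0.76081

v_new=-1.919, w_new=-0.76081


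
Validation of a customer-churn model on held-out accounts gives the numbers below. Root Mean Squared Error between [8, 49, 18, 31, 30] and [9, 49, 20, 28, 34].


MSE = 30/5 = 6
RMSE = √(30/5) = 2.4495

2.4495


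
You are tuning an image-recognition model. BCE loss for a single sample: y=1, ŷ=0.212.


BCE = -[y·ln(p) + (1-y)·ln(1-p)]
= -1·ln(0.212) - 0
= -ln(0.212) = 1.5512

1.5512


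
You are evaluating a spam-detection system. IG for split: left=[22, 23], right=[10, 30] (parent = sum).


Parent = [32, 53], H_parent = 0.9555
H_left = 0.9996 (n=45), H_right = 0.8113 (n=40)
H_children = (45/85)·0.9996 + (40/85)·0.8113 = 0.911
IG = 0.9555 - 0.911 = 0.0445

0.0445


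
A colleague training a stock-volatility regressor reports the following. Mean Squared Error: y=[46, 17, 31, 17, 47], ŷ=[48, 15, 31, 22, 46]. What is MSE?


Squared errors: (46-48)²=4, (17-15)²=4, (31-31)²=0, (17-22)²=25, (47-46)²=1
Sum = 34
MSE = 34/5 = 34/5

34/5


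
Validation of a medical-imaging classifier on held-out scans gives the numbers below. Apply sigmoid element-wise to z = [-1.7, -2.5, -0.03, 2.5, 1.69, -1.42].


σ(-1.7) = 1/(1+e^1.7) = 0.1545
σ(-2.5) = 1/(1+e^2.5) = 0.0759
σ(-0.03) = 1/(1+e^0.03) = 0.4925
σ(2.5) = 1/(1+e^-2.5) = 0.9241
σ(1.69) = 1/(1+e^-1.69) = 0.8442
σ(-1.42) = 1/(1+e^1.42) = 0.1947
result = [0.1545, 0.0759, 0.4925, 0.9241, 0.8442, 0.1947]

[0.1545, 0.0759, 0.4925, 0.9241, 0.8442, 0.1947]


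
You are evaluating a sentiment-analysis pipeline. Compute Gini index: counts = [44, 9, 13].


Probabilities: [44/66, 9/66, 13/66] ≈ [0.6667, 0.1364, 0.197]
Σpᵢ² = (1936 + 81 + 169)/66² = 2186/4356
Gini = 1 - Σpᵢ² = 1 - 2186/4356 = 0.4982

0.4982


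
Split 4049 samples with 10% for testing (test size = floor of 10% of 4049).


Test = ⌊4049·10/100⌋ = 404
Train = 4049 - 404 = 3645

Train: 3645, Test: 404


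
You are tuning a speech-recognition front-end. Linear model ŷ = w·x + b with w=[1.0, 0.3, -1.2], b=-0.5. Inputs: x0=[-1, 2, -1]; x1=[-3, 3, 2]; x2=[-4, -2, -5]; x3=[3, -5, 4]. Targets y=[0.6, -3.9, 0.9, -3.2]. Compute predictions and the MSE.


ŷ0 = (1.0)·(-1) + (0.3)·(2) + (-1.2)·(-1) - 0.5 = 0.3
ŷ1 = (1.0)·(-3) + (0.3)·(3) + (-1.2)·(2) - 0.5 = -5.0
ŷ2 = (1.0)·(-4) + (0.3)·(-2) + (-1.2)·(-5) - 0.5 = 0.9
ŷ3 = (1.0)·(3) + (0.3)·(-5) + (-1.2)·(4) - 0.5 = -3.8
errors² = [0.09, 1.21, 0.0, 0.36]
MSE = 1.6600/4 = 0.415

0.415


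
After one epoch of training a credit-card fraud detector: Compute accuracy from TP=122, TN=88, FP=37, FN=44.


Accuracy = (TP+TN)/(TP+TN+FP+FN)
= (122+88)/(291)
= 210/291 = 72.16%

72.16%


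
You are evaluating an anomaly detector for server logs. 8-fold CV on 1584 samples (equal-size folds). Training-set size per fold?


Fold size = 1584/8 = 198
Training per fold = 1584 - 198 = 1386

1386


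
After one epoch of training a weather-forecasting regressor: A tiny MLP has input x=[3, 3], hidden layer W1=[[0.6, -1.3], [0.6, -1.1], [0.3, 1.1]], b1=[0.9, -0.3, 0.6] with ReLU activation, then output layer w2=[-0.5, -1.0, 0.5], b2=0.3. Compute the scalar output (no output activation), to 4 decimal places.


z1[0] = (0.6)·(3) + (-1.3)·(3) + 0.9 = -1.2
z1[1] = (0.6)·(3) + (-1.1)·(3) - 0.3 = -1.8
z1[2] = (0.3)·(3) + (1.1)·(3) + 0.6 = 4.8
h = ReLU(z1) = [0.0, 0.0, 4.8]
output = (-0.5)·(0.0) + (-1.0)·(0.0) + (0.5)·(4.8) + 0.3 = 2.7

2.7


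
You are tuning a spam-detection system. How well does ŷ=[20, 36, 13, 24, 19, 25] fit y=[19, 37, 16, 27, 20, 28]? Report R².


ȳ = 24.5
SS_res = Σ(y-ŷ)² = 30
SS_tot = Σ(y-ȳ)² = 297.5
R² = 1 - SS_res/SS_tot = 1 - 0.1008 = 0.8992

0.8992


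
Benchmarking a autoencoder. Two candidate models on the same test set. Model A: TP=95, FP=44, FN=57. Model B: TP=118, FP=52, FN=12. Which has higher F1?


Model A: P=95/139=0.6835, R=95/152=0.625, F1=2PR/(P+R)=2TP/(2TP+FP+FN)=190/291=0.6529
Model B: P=118/170=0.6941, R=118/130=0.9077, F1=2PR/(P+R)=2TP/(2TP+FP+FN)=236/300=0.7867
0.6529 < 0.7867 → Model B

Model B


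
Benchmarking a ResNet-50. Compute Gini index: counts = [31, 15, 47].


Probabilities: [31/93, 15/93, 47/93] ≈ [0.3333, 0.1613, 0.5054]
Σpᵢ² = (961 + 225 + 2209)/93² = 3395/8649
Gini = 1 - Σpᵢ² = 1 - 3395/8649 = 0.6075

0.6075


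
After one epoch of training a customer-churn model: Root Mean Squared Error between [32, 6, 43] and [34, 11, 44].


MSE = 30/3 = 10
RMSE = √(30/3) = 3.1623

3.1623


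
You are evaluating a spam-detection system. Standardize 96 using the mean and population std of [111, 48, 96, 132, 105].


μ = 98.4, σ = 27.8467
z = (96 - 98.4)/27.8467 = -0.0862

-0.0862


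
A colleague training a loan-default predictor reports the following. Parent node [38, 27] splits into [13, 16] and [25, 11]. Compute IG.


Parent = [38, 27], H_parent = 0.9792
H_left = 0.9923 (n=29), H_right = 0.888 (n=36)
H_children = (29/65)·0.9923 + (36/65)·0.888 = 0.9345
IG = 0.9792 - 0.9345 = 0.0447

0.0447


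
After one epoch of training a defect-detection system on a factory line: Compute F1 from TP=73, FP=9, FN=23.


Precision = 73/82 = 0.8902
Recall = 73/96 = 0.7604
F1 = 2·P·R/(P+R) = 2·TP/(2·TP+FP+FN) = 146/(146+9+23) = 146/178 = 0.8202

0.8202


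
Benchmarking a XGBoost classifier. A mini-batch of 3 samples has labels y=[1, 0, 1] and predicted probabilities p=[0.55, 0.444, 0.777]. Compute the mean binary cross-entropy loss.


L[0] = -ln(0.55) = 0.5978
L[1] = -ln(1-0.444) = -ln(0.556) = 0.587
L[2] = -ln(0.777) = 0.2523
mean = (0.5978 + 0.587 + 0.2523)/3 = 0.479

0.479


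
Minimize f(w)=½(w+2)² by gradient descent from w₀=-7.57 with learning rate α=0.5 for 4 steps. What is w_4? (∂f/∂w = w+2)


step 1: grad = -7.57+2 = -5.57; w = -7.57 - 0.5·(-5.57) = -4.785
step 2: grad = -4.785+2 = -2.785; w = -4.785 - 0.5·(-2.785) = -3.3925
step 3: grad = -3.3925+2 = -1.3925; w = -3.3925 - 0.5·(-1.3925) = -2.69625
step 4: grad = -2.69625+2 = -0.69625; w = -2.69625 - 0.5·(-0.69625) = -2.348125

-2.348125


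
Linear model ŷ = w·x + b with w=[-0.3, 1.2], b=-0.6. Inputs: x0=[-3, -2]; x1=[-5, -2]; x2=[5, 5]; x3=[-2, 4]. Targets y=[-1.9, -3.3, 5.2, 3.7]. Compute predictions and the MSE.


ŷ0 = (-0.3)·(-3) + (1.2)·(-2) - 0.6 = -2.1
ŷ1 = (-0.3)·(-5) + (1.2)·(-2) - 0.6 = -1.5
ŷ2 = (-0.3)·(5) + (1.2)·(5) - 0.6 = 3.9
ŷ3 = (-0.3)·(-2) + (1.2)·(4) - 0.6 = 4.8
errors² = [0.04, 3.24, 1.69, 1.21]
MSE = 6.1800/4 = 1.545

1.545


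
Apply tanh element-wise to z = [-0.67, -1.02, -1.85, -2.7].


tanh(-0.67) = -0.585
tanh(-1.02) = -0.7699
tanh(-1.85) = -0.9517
tanh(-2.7) = -0.991
result = [-0.585, -0.7699, -0.9517, -0.991]

[-0.585, -0.7699, -0.9517, -0.991]


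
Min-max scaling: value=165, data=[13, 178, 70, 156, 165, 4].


min=4, max=178
(165-4)/(178-4) = 161/174 = 0.9253

0.9253


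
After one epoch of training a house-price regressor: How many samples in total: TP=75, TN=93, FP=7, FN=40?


Total = TP + TN + FP + FN
= 75 + 93 + 7 + 40
= 215
(Predicted positive: 82, predicted negative: 133)

215


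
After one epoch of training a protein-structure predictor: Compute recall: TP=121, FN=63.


Recall = TP/(TP+FN)
= 121/(121+63)
= 121/184 = 65.76%

65.76%


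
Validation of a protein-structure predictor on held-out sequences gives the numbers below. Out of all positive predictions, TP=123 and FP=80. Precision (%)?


Precision = TP/(TP+FP)
= 123/(123+80)
= 123/203 = 60.59%

60.59%


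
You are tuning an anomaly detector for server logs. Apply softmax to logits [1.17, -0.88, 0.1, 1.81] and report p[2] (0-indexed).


Exponentials: e^1.17=3.222, e^-0.88=0.4148, e^0.1=1.1052, e^1.81=6.1104
Sum = 10.8524
Softmax = [0.2969, 0.0382, 0.1018, 0.5631]
p[2] = 1.1052/10.8524 = 0.1018

0.1018


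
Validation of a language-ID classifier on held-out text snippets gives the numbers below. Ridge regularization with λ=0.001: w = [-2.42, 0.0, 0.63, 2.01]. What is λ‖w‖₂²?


‖w‖₂² = (-2.42)² + (0.0)² + (0.63)² + (2.01)²
     = 5.8564 + 0 + 0.3969 + 4.0401
     = 10.2934
λ·‖w‖₂² = 0.001·10.2934 = 0.010293

0.010293


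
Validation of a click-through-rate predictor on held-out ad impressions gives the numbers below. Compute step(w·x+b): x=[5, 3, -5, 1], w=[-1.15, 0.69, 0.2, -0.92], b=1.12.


z = (5)·(-1.15) + (3)·(0.69) + (-5)·(0.2) + (1)·(-0.92) + 1.12
  = -4.48
step(z) = 0 (z<0)

0


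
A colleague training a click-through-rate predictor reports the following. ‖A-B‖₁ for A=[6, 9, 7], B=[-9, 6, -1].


d = |6+ 9| + |9-6| + |7+ 1|
  = 15 + 3 + 8
  = 26

26


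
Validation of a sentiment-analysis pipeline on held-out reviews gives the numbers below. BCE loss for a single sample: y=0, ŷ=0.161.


BCE = -[y·ln(p) + (1-y)·ln(1-p)]
= -0 - 1·ln(1-0.161)
= -ln(0.839) = 0.1755

0.1755


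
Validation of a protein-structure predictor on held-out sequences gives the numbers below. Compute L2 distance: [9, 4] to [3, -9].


d = √((9-3)² + (4+ 9)²)
  = √(36 + 169)
  = √205 = 14.3178

14.3178


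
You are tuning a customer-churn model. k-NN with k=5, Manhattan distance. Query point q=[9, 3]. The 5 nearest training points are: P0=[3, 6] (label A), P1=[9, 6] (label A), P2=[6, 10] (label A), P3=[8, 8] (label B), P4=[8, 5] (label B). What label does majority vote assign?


d(q,P0) = 9  (label A)
d(q,P1) = 3  (label A)
d(q,P2) = 10  (label A)
d(q,P3) = 6  (label B)
d(q,P4) = 3  (label B)
Votes: A=3, B=2
Majority → A

A


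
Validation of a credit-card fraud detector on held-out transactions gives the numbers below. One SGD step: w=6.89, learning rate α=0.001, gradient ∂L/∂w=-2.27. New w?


w_new = w - α·∇
= 6.89 - 0.001·-2.27
= 6.89 + 0.00227
= 6.89227

6.89227


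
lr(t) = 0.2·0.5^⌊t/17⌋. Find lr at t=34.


n_drops = ⌊34/17⌋ = 2
lr = 0.2·0.5^2 = 0.2·0.25 = 0.05

0.05


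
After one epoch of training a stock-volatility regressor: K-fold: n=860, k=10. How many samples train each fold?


Fold size = 860/10 = 86
Training per fold = 860 - 86 = 774

774


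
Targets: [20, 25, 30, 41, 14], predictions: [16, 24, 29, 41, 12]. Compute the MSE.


Squared errors: (20-16)²=16, (25-24)²=1, (30-29)²=1, (41-41)²=0, (14-12)²=4
Sum = 22
MSE = 22/5 = 22/5

22/5


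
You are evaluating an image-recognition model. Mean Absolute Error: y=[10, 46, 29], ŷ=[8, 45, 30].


Absolute errors: |10-8|=2, |46-45|=1, |29-30|=1
Sum = 4
MAE = 4/3 = 4/3

4/3


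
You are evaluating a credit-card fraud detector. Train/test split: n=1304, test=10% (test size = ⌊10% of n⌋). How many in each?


Test = ⌊1304·10/100⌋ = 130
Train = 1304 - 130 = 1174

Train: 1174, Test: 130


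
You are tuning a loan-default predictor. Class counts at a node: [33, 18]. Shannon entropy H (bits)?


Probabilities: [33/51, 18/51] ≈ [0.6471, 0.3529]
H = -((33/51)·log₂(33/51) + (18/51)·log₂(18/51))
  = 0.9367 bits

0.9367 bits


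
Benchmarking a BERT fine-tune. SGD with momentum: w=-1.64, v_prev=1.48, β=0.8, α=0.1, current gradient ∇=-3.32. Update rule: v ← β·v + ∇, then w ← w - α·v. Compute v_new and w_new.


v_new = 0.8·1.48 - 3.32 = 1.184 - 3.32 = -2.136
w_new = -1.64 - 0.1·-2.136 = -1.64 + 0.2136 = -1.4264

v_new=-2.136, w_new=-1.4264


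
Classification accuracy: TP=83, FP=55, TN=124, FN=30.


Accuracy = (TP+TN)/(TP+TN+FP+FN)
= (83+124)/(292)
= 207/292 = 70.89%

70.89%


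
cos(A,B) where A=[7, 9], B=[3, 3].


A·B = 7·3 + 9·3 = 48
‖A‖ = √130 = 11.4018, ‖B‖ = √18 = 4.2426
cos = 48/(√130·√18) = 48/√2340 = 0.9923

0.9923


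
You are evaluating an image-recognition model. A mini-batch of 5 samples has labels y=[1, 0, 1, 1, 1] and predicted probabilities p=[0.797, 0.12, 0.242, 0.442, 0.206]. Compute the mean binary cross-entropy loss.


L[0] = -ln(0.797) = 0.2269
L[1] = -ln(1-0.12) = -ln(0.88) = 0.1278
L[2] = -ln(0.242) = 1.4188
L[3] = -ln(0.442) = 0.8164
L[4] = -ln(0.206) = 1.5799
mean = (0.2269 + 0.1278 + 1.4188 + 0.8164 + 1.5799)/5 = 0.834

0.834


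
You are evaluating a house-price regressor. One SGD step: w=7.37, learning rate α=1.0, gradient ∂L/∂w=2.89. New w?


w_new = w - α·∇
= 7.37 - 1.0·2.89
= 7.37 - 2.89
= 4.48

4.48


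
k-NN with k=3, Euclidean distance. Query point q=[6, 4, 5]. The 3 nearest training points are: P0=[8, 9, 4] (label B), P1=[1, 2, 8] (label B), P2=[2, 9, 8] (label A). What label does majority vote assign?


d(q,P0) = 5.4772  (label B)
d(q,P1) = 6.1644  (label B)
d(q,P2) = 7.0711  (label A)
Votes: A=1, B=2
Majority → B

B


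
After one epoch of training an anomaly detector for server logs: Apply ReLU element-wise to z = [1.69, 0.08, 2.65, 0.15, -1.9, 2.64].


ReLU(1.69) = max(0, 1.69) = 1.69
ReLU(0.08) = max(0, 0.08) = 0.08
ReLU(2.65) = max(0, 2.65) = 2.65
ReLU(0.15) = max(0, 0.15) = 0.15
ReLU(-1.9) = max(0, -1.9) = 0.0
ReLU(2.64) = max(0, 2.64) = 2.64
result = [1.69, 0.08, 2.65, 0.15, 0.0, 2.64]

[1.69, 0.08, 2.65, 0.15, 0.0, 2.64]


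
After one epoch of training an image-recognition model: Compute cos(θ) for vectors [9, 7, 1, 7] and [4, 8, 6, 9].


A·B = 9·4 + 7·8 + 1·6 + 7·9 = 161
‖A‖ = √180 = 13.4164, ‖B‖ = √197 = 14.0357
cos = 161/(√180·√197) = 161/√35460 = 0.855

0.855


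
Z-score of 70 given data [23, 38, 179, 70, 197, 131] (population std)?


μ = 106.3333, σ = 67.1358
z = (70 - 106.3333)/67.1358 = -0.5412

-0.5412


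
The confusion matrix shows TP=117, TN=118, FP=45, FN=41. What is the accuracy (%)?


Accuracy = (TP+TN)/(TP+TN+FP+FN)
= (117+118)/(321)
= 235/321 = 73.21%

73.21%


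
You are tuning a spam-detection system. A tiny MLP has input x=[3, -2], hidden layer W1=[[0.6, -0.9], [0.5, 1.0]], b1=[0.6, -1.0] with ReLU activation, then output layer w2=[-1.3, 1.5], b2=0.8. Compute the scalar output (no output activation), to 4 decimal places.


z1[0] = (0.6)·(3) + (-0.9)·(-2) + 0.6 = 4.2
z1[1] = (0.5)·(3) + (1.0)·(-2) - 1.0 = -1.5
h = ReLU(z1) = [4.2, 0.0]
output = (-1.3)·(4.2) + (1.5)·(0.0) + 0.8 = -4.66

-4.66


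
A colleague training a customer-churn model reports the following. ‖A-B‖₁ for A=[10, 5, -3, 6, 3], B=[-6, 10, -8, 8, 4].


d = |10+ 6| + |5-10| + |-3+ 8| + |6-8| + |3-4|
  = 16 + 5 + 5 + 2 + 1
  = 29

29


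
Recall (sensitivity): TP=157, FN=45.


Recall = TP/(TP+FN)
= 157/(157+45)
= 157/202 = 77.72%

77.72%


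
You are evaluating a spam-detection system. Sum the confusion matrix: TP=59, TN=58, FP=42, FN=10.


Total = TP + TN + FP + FN
= 59 + 58 + 42 + 10
= 169
(Predicted positive: 101, predicted negative: 68)

169


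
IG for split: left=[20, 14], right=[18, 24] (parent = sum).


Parent = [38, 38], H_parent = 1
H_left = 0.9774 (n=34), H_right = 0.9852 (n=42)
H_children = (34/76)·0.9774 + (42/76)·0.9852 = 0.9817
IG = 1 - 0.9817 = 0.0183

0.0183


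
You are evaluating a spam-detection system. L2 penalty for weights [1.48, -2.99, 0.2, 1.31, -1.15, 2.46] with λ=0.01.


‖w‖₂² = (1.48)² + (-2.99)² + (0.2)² + (1.31)² + (-1.15)² + (2.46)²
     = 2.1904 + 8.9401 + 0.04 + 1.7161 + 1.3225 + 6.0516
     = 20.2607
λ·‖w‖₂² = 0.01·20.2607 = 0.202607

0.202607


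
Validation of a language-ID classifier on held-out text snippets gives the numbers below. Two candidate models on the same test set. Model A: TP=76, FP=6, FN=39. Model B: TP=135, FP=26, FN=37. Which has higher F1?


Model A: P=76/82=0.9268, R=76/115=0.6609, F1=2PR/(P+R)=2TP/(2TP+FP+FN)=152/197=0.7716
Model B: P=135/161=0.8385, R=135/172=0.7849, F1=2PR/(P+R)=2TP/(2TP+FP+FN)=270/333=0.8108
0.7716 < 0.8108 → Model B

Model B


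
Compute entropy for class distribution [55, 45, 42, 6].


Probabilities: [55/148, 45/148, 42/148, 6/148] ≈ [0.3716, 0.3041, 0.2838, 0.0405]
H = -((55/148)·log₂(55/148) + (45/148)·log₂(45/148) + (42/148)·log₂(42/148) + (6/148)·log₂(6/148))
  = 1.7561 bits

1.7561 bits


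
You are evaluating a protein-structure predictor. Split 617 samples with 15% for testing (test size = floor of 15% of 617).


Test = ⌊617·15/100⌋ = 92
Train = 617 - 92 = 525

Train: 525, Test: 92


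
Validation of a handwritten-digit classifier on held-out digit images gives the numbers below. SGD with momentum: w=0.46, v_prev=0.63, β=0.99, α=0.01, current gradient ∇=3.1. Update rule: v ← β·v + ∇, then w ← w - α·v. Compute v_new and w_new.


v_new = 0.99·0.63 + 3.1 = 0.6237 + 3.1 = 3.7237
w_new = 0.46 - 0.01·3.7237 = 0.46 - 0.037237 = 0.422763

v_new=3.7237, w_new=0.422763


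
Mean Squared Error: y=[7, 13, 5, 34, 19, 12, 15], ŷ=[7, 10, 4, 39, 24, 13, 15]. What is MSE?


Squared errors: (7-7)²=0, (13-10)²=9, (5-4)²=1, (34-39)²=25, (19-24)²=25, (12-13)²=1, (15-15)²=0
Sum = 61
MSE = 61/7 = 61/7

61/7


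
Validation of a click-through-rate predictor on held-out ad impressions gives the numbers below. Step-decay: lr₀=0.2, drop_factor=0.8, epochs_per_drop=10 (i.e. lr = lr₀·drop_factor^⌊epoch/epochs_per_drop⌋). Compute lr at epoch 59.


n_drops = ⌊59/10⌋ = 5
lr = 0.2·0.8^5 = 0.2·0.32768 = 0.065536

0.065536
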